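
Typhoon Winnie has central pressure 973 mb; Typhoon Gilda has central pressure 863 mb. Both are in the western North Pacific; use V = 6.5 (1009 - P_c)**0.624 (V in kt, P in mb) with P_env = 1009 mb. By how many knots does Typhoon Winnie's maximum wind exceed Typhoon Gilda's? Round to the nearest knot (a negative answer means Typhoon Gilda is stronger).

-85 kt

Typhoon Winnie: ΔP = 36; V ≈ 6.5 × 36^0.624 ≈ 60.82 kt.
Typhoon Gilda: ΔP = 146; V ≈ 6.5 × 146^0.624 ≈ 145.70 kt.
Difference ≈ 60.82 − 145.70 = -84.88 → -85 kt.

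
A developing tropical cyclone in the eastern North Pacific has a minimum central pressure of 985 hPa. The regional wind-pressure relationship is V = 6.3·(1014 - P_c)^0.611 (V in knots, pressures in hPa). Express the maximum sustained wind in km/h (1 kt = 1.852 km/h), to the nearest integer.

ΔP = 1014 − 985 = 29 hPa.
V ≈ 6.3 × 29^0.611 = 6.3 × 7.826 ≈ 49.302 kt.
49.302 × 1.852 ≈ 91.31 km/h → 91 km/h.

91 km/h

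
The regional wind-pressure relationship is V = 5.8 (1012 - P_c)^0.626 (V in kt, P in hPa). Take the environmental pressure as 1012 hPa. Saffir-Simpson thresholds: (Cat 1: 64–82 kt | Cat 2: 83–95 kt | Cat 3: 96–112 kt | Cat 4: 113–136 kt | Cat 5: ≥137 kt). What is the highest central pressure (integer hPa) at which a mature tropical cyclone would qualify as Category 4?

Category 4 begins at V = 113 kt.
Required ΔP = (113/5.8)^(1/0.626) = 19.483^1.597 ≈ 114.85 hPa.
P_c ≤ 1012 − 114.85 = 897.15, so the highest integer P_c is 897 hPa.

897 hPa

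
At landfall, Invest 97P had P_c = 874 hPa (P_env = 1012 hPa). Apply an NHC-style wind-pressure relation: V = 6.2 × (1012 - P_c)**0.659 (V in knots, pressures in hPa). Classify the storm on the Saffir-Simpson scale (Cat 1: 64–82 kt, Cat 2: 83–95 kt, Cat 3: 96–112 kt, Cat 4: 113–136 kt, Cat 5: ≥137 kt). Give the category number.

5

ΔP = 1012 − 874 = 138 hPa.
V ≈ 6.2 × 138^0.659 = 6.2 × 25.71 ≈ 159 kt.
159 kt falls in the Category 5 band.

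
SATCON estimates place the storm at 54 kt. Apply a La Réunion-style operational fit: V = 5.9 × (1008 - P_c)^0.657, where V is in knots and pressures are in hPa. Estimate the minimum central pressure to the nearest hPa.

ΔP = (V / 5.9)^(1/0.657) = (54/5.9)^1.522.
54/5.9 = 9.153; 9.153^1.522 ≈ 29.08 hPa.
P_c = 1008 − 29.08 = 978.92 ≈ 979 hPa.

979 hPa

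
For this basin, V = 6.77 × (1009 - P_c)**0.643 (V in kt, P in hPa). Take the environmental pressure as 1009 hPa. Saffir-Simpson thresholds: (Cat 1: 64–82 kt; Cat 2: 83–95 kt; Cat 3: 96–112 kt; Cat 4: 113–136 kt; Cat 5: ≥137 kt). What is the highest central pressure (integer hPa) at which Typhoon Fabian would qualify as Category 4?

Category 4 begins at V = 113 kt.
Required ΔP = (113/6.77)^(1/0.643) = 16.691^1.555 ≈ 79.66 hPa.
P_c ≤ 1009 − 79.66 = 929.34, so the highest integer P_c is 929 hPa.

929 hPa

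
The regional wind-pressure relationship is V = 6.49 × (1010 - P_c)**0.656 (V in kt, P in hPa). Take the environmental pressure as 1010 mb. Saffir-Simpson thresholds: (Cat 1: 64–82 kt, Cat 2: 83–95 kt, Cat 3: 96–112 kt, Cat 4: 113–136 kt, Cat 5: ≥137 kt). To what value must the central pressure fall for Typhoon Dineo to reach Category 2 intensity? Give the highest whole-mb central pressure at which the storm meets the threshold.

Category 2 begins at V = 83 kt.
Required ΔP = (83/6.49)^(1/0.656) = 12.789^1.524 ≈ 48.67 mb.
P_c ≤ 1010 − 48.67 = 961.33, so the highest integer P_c is 961 mb.

961 mb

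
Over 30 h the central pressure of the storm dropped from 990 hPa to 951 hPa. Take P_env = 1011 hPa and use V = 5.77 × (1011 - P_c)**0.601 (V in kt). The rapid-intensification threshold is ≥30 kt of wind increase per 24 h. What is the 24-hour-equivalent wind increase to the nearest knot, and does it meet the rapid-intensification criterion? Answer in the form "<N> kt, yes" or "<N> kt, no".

25 kt, no

V₁: ΔP = 21, V ≈ 5.77 × 21^0.601 ≈ 35.96 kt.
V₂: ΔP = 60, V ≈ 5.77 × 60^0.601 ≈ 67.58 kt.
ΔV over 30 h = 31.62 kt → 24 h equivalent = 31.62 × 24/30 ≈ 25.30 kt.
25 kt < 30 kt ⇒ not rapid intensification.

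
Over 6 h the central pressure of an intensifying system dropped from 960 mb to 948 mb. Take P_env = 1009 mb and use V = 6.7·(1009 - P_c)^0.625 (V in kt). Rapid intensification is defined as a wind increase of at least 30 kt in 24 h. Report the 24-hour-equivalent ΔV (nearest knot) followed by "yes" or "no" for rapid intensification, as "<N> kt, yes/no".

V₁: ΔP = 49, V ≈ 6.7 × 49^0.625 ≈ 76.29 kt.
V₂: ΔP = 61, V ≈ 6.7 × 61^0.625 ≈ 87.48 kt.
ΔV over 6 h = 11.19 kt → 24 h equivalent = 11.19 × 24/6 ≈ 44.76 kt.
45 kt ≥ 30 kt ⇒ rapid intensification.

45 kt, yes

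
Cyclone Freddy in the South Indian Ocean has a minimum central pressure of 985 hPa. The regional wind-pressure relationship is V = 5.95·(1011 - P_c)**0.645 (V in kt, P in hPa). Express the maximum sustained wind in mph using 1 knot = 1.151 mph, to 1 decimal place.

56.0 mph

ΔP = 1011 − 985 = 26 hPa.
V ≈ 5.95 × 26^0.645 = 5.95 × 8.178 ≈ 48.660 kt.
48.660 × 1.151 ≈ 56.01 mph → 56.0 mph.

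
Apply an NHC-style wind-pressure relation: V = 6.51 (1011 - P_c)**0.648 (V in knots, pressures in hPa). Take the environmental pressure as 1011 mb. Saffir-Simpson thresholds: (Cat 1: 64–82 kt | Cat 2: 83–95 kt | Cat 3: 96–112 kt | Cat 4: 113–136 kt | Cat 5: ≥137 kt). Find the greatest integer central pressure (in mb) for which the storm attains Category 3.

Category 3 begins at V = 96 kt.
Required ΔP = (96/6.51)^(1/0.648) = 14.747^1.543 ≈ 63.61 mb.
P_c ≤ 1011 − 63.61 = 947.39, so the highest integer P_c is 947 mb.

947 mb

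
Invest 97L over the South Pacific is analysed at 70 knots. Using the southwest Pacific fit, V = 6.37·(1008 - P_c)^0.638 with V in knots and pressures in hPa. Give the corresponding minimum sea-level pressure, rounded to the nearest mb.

965 mb

ΔP = (V / 6.37)^(1/0.638) = (70/6.37)^1.567.
70/6.37 = 10.989; 10.989^1.567 ≈ 42.82 mb.
P_c = 1008 − 42.82 = 965.18 ≈ 965 mb.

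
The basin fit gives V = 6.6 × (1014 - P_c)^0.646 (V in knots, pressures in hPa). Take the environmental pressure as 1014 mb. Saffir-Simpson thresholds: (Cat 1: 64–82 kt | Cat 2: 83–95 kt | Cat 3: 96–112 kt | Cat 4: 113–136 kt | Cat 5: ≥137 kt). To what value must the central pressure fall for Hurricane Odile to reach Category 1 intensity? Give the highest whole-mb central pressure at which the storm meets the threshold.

980 mb

Category 1 begins at V = 64 kt.
Required ΔP = (64/6.6)^(1/0.646) = 9.697^1.548 ≈ 33.67 mb.
P_c ≤ 1014 − 33.67 = 980.33, so the highest integer P_c is 980 mb.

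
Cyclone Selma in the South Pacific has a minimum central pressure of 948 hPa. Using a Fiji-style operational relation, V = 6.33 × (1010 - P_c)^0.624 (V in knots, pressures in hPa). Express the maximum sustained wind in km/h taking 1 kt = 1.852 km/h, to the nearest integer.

ΔP = 1010 − 948 = 62 hPa.
V ≈ 6.33 × 62^0.624 = 6.33 × 13.136 ≈ 83.149 kt.
83.149 × 1.852 ≈ 153.99 km/h → 154 km/h.

154 km/h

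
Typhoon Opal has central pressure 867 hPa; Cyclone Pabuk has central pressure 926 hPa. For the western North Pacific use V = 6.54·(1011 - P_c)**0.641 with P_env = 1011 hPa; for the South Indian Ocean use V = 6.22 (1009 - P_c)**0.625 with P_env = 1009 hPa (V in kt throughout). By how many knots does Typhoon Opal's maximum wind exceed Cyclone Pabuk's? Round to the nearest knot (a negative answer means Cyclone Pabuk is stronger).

Typhoon Opal: ΔP = 144; V ≈ 6.54 × 144^0.641 ≈ 158.16 kt.
Cyclone Pabuk: ΔP = 83; V ≈ 6.22 × 83^0.625 ≈ 98.45 kt.
Difference ≈ 158.16 − 98.45 = 59.71 → 60 kt.

60 kt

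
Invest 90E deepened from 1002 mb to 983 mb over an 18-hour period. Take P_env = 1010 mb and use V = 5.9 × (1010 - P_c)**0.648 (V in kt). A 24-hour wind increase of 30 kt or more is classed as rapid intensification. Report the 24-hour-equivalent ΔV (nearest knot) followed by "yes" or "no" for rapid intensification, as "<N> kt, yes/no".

36 kt, yes

V₁: ΔP = 8, V ≈ 5.9 × 8^0.648 ≈ 22.70 kt.
V₂: ΔP = 27, V ≈ 5.9 × 27^0.648 ≈ 49.93 kt.
ΔV over 18 h = 27.23 kt → 24 h equivalent = 27.23 × 24/18 ≈ 36.31 kt.
36 kt ≥ 30 kt ⇒ rapid intensification.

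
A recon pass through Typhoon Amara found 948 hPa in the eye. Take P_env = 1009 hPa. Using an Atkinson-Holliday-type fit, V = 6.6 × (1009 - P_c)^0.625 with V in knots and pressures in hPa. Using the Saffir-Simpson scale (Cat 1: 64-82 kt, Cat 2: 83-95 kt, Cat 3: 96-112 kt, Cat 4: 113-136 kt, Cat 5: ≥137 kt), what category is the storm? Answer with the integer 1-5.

ΔP = 1009 − 948 = 61 hPa.
V ≈ 6.6 × 61^0.625 = 6.6 × 13.06 ≈ 86 kt.
86 kt falls in the Category 2 band.

2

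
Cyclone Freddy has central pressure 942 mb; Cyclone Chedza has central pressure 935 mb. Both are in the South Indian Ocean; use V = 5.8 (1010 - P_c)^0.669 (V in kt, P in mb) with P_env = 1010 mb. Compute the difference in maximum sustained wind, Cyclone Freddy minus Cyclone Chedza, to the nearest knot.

-7 kt

Cyclone Freddy: ΔP = 68; V ≈ 5.8 × 68^0.669 ≈ 97.58 kt.
Cyclone Chedza: ΔP = 75; V ≈ 5.8 × 75^0.669 ≈ 104.19 kt.
Difference ≈ 97.58 − 104.19 = -6.61 → -7 kt.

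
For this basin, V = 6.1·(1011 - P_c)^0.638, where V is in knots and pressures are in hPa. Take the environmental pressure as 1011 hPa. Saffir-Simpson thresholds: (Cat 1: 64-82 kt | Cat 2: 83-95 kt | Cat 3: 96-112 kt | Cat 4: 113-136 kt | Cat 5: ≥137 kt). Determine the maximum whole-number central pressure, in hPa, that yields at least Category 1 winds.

Category 1 begins at V = 64 kt.
Required ΔP = (64/6.1)^(1/0.638) = 10.492^1.567 ≈ 39.82 hPa.
P_c ≤ 1011 − 39.82 = 971.18, so the highest integer P_c is 971 hPa.

971 hPa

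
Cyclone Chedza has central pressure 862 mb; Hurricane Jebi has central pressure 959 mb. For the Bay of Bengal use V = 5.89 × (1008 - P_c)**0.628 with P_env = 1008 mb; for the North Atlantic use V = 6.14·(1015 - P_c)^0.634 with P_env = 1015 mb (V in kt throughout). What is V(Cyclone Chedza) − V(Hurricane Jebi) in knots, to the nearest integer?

Cyclone Chedza: ΔP = 146; V ≈ 5.89 × 146^0.628 ≈ 134.69 kt.
Hurricane Jebi: ΔP = 56; V ≈ 6.14 × 56^0.634 ≈ 78.80 kt.
Difference ≈ 134.69 − 78.80 = 55.89 → 56 kt.

56 kt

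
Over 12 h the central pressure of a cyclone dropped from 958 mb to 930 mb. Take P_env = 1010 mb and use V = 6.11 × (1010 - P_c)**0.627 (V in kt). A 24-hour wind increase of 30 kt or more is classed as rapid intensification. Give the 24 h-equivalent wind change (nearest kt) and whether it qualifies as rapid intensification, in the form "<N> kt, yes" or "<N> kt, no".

V₁: ΔP = 52, V ≈ 6.11 × 52^0.627 ≈ 72.77 kt.
V₂: ΔP = 80, V ≈ 6.11 × 80^0.627 ≈ 95.34 kt.
ΔV over 12 h = 22.57 kt → 24 h equivalent = 22.57 × 24/12 ≈ 45.14 kt.
45 kt ≥ 30 kt ⇒ rapid intensification.

45 kt, yes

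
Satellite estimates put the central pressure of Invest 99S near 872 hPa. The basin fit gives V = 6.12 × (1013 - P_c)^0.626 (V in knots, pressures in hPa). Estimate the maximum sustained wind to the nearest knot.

ΔP = 1013 − 872 = 141 hPa.
141^0.626 ≈ 22.152.
V ≈ 6.12 × 22.152 ≈ 135.6 kt.

136 kt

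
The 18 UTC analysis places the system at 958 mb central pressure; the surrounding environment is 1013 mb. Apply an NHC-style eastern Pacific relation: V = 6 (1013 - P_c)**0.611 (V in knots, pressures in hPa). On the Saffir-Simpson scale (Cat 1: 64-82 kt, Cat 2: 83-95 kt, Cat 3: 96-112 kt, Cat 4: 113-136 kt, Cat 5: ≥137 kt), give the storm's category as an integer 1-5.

1

ΔP = 1013 − 958 = 55 mb.
V ≈ 6 × 55^0.611 = 6 × 11.57 ≈ 69 kt.
69 kt falls in the Category 1 band.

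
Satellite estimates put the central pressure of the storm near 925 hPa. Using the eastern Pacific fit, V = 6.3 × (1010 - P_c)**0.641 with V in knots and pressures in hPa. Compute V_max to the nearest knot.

109 kt

ΔP = 1010 − 925 = 85 hPa.
85^0.641 ≈ 17.249.
V ≈ 6.3 × 17.249 ≈ 108.7 kt.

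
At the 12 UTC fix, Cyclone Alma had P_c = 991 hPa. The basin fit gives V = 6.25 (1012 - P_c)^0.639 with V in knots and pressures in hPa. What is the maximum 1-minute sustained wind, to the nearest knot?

44 kt

ΔP = 1012 − 991 = 21 hPa.
21^0.639 ≈ 6.997.
V ≈ 6.25 × 6.997 ≈ 43.7 kt.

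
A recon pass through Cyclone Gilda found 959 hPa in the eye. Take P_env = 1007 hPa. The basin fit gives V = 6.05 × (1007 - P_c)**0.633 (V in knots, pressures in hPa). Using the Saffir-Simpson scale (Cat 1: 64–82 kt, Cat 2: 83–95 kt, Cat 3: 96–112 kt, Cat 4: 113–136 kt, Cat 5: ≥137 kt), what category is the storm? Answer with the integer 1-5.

1

ΔP = 1007 − 959 = 48 hPa.
V ≈ 6.05 × 48^0.633 = 6.05 × 11.59 ≈ 70 kt.
70 kt falls in the Category 1 band.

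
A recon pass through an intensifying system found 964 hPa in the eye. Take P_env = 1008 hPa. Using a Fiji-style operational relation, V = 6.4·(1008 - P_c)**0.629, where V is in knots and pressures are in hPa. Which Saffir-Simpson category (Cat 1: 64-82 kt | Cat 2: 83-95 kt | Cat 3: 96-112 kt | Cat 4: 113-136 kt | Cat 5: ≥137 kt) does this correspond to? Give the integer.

1

ΔP = 1008 − 964 = 44 hPa.
V ≈ 6.4 × 44^0.629 = 6.4 × 10.81 ≈ 69 kt.
69 kt falls in the Category 1 band.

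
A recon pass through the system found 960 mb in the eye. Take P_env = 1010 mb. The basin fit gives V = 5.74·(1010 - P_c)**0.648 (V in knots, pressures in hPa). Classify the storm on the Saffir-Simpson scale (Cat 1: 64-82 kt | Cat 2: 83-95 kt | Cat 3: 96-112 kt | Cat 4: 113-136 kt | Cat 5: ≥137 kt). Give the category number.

1

ΔP = 1010 − 960 = 50 mb.
V ≈ 5.74 × 50^0.648 = 5.74 × 12.62 ≈ 72 kt.
72 kt falls in the Category 1 band.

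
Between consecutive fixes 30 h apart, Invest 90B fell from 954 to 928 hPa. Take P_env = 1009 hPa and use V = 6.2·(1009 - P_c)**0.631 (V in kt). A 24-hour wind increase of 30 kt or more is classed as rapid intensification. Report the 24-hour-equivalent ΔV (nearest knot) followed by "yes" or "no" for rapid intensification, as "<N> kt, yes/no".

V₁: ΔP = 55, V ≈ 6.2 × 55^0.631 ≈ 77.72 kt.
V₂: ΔP = 81, V ≈ 6.2 × 81^0.631 ≈ 99.23 kt.
ΔV over 30 h = 21.51 kt → 24 h equivalent = 21.51 × 24/30 ≈ 17.21 kt.
17 kt < 30 kt ⇒ not rapid intensification.

17 kt, no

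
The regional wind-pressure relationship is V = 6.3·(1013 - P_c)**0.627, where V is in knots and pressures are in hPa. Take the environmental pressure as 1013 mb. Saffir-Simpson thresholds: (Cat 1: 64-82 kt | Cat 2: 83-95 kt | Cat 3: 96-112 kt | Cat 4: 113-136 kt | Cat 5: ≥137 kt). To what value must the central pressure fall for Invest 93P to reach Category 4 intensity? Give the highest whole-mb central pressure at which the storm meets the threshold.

Category 4 begins at V = 113 kt.
Required ΔP = (113/6.3)^(1/0.627) = 17.937^1.595 ≈ 99.90 mb.
P_c ≤ 1013 − 99.90 = 913.10, so the highest integer P_c is 913 mb.

913 mb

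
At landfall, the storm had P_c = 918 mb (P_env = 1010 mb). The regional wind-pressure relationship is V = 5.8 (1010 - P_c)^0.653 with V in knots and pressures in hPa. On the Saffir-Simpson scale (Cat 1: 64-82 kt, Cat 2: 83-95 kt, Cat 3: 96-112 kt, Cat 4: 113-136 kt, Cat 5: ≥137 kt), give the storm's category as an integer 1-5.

ΔP = 1010 − 918 = 92 mb.
V ≈ 5.8 × 92^0.653 = 5.8 × 19.16 ≈ 111 kt.
111 kt falls in the Category 3 band.

3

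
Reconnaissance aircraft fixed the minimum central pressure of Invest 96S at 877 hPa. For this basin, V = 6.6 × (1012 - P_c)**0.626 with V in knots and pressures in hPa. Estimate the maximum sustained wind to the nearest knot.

142 kt

ΔP = 1012 − 877 = 135 hPa.
135^0.626 ≈ 21.557.
V ≈ 6.6 × 21.557 ≈ 142.3 kt.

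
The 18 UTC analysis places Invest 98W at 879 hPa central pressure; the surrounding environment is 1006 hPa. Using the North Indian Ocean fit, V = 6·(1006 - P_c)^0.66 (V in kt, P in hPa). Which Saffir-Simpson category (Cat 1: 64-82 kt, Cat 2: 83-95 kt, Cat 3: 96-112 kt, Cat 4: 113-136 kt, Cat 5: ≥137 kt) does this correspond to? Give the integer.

ΔP = 1006 − 879 = 127 hPa.
V ≈ 6 × 127^0.66 = 6 × 24.46 ≈ 147 kt.
147 kt falls in the Category 5 band.

5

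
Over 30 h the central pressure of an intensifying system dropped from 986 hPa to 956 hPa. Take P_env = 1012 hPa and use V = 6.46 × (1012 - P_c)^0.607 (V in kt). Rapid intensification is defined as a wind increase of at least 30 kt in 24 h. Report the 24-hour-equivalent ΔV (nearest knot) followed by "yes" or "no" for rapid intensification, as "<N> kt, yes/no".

V₁: ΔP = 26, V ≈ 6.46 × 26^0.607 ≈ 46.68 kt.
V₂: ΔP = 56, V ≈ 6.46 × 56^0.607 ≈ 74.37 kt.
ΔV over 30 h = 27.69 kt → 24 h equivalent = 27.69 × 24/30 ≈ 22.15 kt.
22 kt < 30 kt ⇒ not rapid intensification.

22 kt, no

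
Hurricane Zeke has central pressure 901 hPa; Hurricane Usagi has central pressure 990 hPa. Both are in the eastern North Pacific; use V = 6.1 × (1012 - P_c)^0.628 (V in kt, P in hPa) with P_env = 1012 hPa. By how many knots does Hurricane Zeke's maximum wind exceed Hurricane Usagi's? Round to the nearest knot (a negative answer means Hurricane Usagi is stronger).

75 kt

Hurricane Zeke: ΔP = 111; V ≈ 6.1 × 111^0.628 ≈ 117.43 kt.
Hurricane Usagi: ΔP = 22; V ≈ 6.1 × 22^0.628 ≈ 42.50 kt.
Difference ≈ 117.43 − 42.50 = 74.93 → 75 kt.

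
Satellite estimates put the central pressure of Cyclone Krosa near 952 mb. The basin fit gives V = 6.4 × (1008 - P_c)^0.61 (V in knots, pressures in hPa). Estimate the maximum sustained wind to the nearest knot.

ΔP = 1008 − 952 = 56 mb.
56^0.61 ≈ 11.652.
V ≈ 6.4 × 11.652 ≈ 74.6 kt.

75 kt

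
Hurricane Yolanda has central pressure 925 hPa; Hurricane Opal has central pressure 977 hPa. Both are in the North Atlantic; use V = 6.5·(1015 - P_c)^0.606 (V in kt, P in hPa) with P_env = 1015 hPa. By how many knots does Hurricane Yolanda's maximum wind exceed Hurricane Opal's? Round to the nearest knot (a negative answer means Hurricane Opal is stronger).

40 kt

Hurricane Yolanda: ΔP = 90; V ≈ 6.5 × 90^0.606 ≈ 99.35 kt.
Hurricane Opal: ΔP = 38; V ≈ 6.5 × 38^0.606 ≈ 58.92 kt.
Difference ≈ 99.35 − 58.92 = 40.43 → 40 kt.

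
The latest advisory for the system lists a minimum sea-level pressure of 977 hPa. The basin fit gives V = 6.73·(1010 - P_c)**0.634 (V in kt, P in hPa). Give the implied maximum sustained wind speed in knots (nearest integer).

62 kt

ΔP = 1010 − 977 = 33 hPa.
33^0.634 ≈ 9.178.
V ≈ 6.73 × 9.178 ≈ 61.8 kt.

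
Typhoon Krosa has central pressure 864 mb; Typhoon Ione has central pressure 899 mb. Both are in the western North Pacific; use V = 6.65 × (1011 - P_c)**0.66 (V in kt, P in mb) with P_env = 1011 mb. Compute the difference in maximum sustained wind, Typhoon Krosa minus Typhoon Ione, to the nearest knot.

Typhoon Krosa: ΔP = 147; V ≈ 6.65 × 147^0.66 ≈ 179.16 kt.
Typhoon Ione: ΔP = 112; V ≈ 6.65 × 112^0.66 ≈ 149.73 kt.
Difference ≈ 179.16 − 149.73 = 29.43 → 29 kt.

29 kt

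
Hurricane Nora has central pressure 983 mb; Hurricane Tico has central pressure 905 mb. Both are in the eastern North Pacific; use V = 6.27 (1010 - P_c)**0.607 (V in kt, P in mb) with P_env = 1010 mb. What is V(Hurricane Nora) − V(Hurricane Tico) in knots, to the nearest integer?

Hurricane Nora: ΔP = 27; V ≈ 6.27 × 27^0.607 ≈ 46.36 kt.
Hurricane Tico: ΔP = 105; V ≈ 6.27 × 105^0.607 ≈ 105.71 kt.
Difference ≈ 46.36 − 105.71 = -59.35 → -59 kt.

-59 kt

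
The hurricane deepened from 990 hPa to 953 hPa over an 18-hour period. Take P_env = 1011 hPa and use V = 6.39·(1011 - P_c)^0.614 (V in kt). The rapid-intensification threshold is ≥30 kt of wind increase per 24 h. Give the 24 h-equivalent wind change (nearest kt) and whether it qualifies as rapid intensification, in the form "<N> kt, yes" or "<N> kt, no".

48 kt, yes

V₁: ΔP = 21, V ≈ 6.39 × 21^0.614 ≈ 41.43 kt.
V₂: ΔP = 58, V ≈ 6.39 × 58^0.614 ≈ 77.31 kt.
ΔV over 18 h = 35.88 kt → 24 h equivalent = 35.88 × 24/18 ≈ 47.84 kt.
48 kt ≥ 30 kt ⇒ rapid intensification.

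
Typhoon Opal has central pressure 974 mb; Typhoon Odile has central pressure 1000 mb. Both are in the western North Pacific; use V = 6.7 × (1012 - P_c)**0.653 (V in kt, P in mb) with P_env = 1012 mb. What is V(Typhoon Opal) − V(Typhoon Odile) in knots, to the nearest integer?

Typhoon Opal: ΔP = 38; V ≈ 6.7 × 38^0.653 ≈ 72.06 kt.
Typhoon Odile: ΔP = 12; V ≈ 6.7 × 12^0.653 ≈ 33.95 kt.
Difference ≈ 72.06 − 33.95 = 38.11 → 38 kt.

38 kt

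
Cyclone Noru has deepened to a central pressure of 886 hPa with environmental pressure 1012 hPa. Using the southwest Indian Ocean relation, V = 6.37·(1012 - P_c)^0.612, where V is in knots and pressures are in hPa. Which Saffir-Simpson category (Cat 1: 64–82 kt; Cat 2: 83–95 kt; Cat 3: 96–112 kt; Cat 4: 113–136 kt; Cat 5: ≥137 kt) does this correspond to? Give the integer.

ΔP = 1012 − 886 = 126 hPa.
V ≈ 6.37 × 126^0.612 = 6.37 × 19.29 ≈ 123 kt.
123 kt falls in the Category 4 band.

4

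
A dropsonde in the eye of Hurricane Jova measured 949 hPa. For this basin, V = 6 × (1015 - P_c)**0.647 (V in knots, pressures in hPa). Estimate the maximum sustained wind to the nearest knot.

ΔP = 1015 − 949 = 66 hPa.
66^0.647 ≈ 15.040.
V ≈ 6 × 15.040 ≈ 90.2 kt.

90 kt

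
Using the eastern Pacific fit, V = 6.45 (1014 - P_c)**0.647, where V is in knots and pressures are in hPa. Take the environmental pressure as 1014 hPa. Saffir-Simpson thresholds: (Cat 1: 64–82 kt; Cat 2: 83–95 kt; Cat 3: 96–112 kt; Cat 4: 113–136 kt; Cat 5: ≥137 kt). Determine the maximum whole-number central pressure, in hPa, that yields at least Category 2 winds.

962 hPa

Category 2 begins at V = 83 kt.
Required ΔP = (83/6.45)^(1/0.647) = 12.868^1.546 ≈ 51.86 hPa.
P_c ≤ 1014 − 51.86 = 962.14, so the highest integer P_c is 962 hPa.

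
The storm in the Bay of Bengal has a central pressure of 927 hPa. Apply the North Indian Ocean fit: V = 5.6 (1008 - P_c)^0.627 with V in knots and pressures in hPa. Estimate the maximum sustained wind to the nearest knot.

88 kt

ΔP = 1008 − 927 = 81 hPa.
81^0.627 ≈ 15.726.
V ≈ 5.6 × 15.726 ≈ 88.1 kt.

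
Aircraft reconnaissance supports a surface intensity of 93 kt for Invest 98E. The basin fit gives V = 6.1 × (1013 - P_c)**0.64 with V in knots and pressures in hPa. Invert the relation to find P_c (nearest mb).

ΔP = (V / 6.1)^(1/0.64) = (93/6.1)^1.562.
93/6.1 = 15.246; 15.246^1.562 ≈ 70.58 mb.
P_c = 1013 − 70.58 = 942.42 ≈ 942 mb.

942 mb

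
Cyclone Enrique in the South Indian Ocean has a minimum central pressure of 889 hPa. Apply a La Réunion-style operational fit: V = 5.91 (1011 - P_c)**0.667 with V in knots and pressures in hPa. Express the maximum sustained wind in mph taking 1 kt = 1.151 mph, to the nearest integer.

168 mph

ΔP = 1011 − 889 = 122 hPa.
V ≈ 5.91 × 122^0.667 = 5.91 × 24.638 ≈ 145.609 kt.
145.609 × 1.151 ≈ 167.60 mph → 168 mph.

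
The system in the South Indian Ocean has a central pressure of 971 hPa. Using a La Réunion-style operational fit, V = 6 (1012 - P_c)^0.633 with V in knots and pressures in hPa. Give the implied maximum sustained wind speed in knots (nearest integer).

ΔP = 1012 − 971 = 41 hPa.
41^0.633 ≈ 10.493.
V ≈ 6 × 10.493 ≈ 63.0 kt.

63 kt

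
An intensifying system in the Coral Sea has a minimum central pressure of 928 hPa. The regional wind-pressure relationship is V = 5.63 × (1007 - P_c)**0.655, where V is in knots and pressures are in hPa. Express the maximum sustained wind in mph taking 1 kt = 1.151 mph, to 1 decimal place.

ΔP = 1007 − 928 = 79 hPa.
V ≈ 5.63 × 79^0.655 = 5.63 × 17.496 ≈ 98.504 kt.
98.504 × 1.151 ≈ 113.38 mph → 113.4 mph.

113.4 mph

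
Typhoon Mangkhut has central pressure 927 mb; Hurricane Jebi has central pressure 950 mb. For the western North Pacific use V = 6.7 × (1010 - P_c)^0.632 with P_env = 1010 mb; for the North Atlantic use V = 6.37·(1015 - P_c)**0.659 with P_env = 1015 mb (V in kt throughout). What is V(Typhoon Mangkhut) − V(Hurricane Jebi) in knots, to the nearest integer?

10 kt

Typhoon Mangkhut: ΔP = 83; V ≈ 6.7 × 83^0.632 ≈ 109.38 kt.
Hurricane Jebi: ΔP = 65; V ≈ 6.37 × 65^0.659 ≈ 99.74 kt.
Difference ≈ 109.38 − 99.74 = 9.64 → 10 kt.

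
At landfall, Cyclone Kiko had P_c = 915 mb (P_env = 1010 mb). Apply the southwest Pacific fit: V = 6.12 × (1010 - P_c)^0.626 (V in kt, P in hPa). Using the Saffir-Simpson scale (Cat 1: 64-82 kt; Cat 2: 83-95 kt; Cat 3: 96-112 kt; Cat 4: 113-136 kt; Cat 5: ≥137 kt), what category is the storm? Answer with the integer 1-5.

3

ΔP = 1010 − 915 = 95 mb.
V ≈ 6.12 × 95^0.626 = 6.12 × 17.30 ≈ 106 kt.
106 kt falls in the Category 3 band.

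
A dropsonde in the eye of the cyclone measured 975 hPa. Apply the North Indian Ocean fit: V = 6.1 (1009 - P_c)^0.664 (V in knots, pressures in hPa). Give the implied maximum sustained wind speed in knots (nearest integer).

ΔP = 1009 − 975 = 34 hPa.
34^0.664 ≈ 10.397.
V ≈ 6.1 × 10.397 ≈ 63.4 kt.

63 kt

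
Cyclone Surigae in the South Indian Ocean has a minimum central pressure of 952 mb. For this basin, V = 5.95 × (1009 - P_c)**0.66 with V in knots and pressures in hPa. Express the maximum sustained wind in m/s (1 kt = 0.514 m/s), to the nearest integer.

44 m/s

ΔP = 1009 − 952 = 57 mb.
V ≈ 5.95 × 57^0.66 = 5.95 × 14.417 ≈ 85.782 kt.
85.782 × 0.514 ≈ 44.09 m/s → 44 m/s.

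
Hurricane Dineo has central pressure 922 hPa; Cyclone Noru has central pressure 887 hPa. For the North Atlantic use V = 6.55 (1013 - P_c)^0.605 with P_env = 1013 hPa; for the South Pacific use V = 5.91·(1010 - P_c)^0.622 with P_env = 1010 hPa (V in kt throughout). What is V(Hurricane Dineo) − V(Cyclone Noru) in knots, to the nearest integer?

Hurricane Dineo: ΔP = 91; V ≈ 6.55 × 91^0.605 ≈ 100.34 kt.
Cyclone Noru: ΔP = 123; V ≈ 5.91 × 123^0.622 ≈ 117.90 kt.
Difference ≈ 100.34 − 117.90 = -17.56 → -18 kt.

-18 kt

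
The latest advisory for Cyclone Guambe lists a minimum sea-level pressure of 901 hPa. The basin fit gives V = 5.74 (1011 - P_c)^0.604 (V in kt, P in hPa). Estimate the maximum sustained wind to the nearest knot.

98 kt

ΔP = 1011 − 901 = 110 hPa.
110^0.604 ≈ 17.100.
V ≈ 5.74 × 17.100 ≈ 98.2 kt.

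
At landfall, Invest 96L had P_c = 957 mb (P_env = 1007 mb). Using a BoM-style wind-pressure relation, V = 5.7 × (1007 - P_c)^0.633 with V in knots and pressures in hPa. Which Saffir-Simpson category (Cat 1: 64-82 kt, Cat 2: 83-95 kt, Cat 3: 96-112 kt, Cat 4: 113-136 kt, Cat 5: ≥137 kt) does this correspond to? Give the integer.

ΔP = 1007 − 957 = 50 mb.
V ≈ 5.7 × 50^0.633 = 5.7 × 11.90 ≈ 68 kt.
68 kt falls in the Category 1 band.

1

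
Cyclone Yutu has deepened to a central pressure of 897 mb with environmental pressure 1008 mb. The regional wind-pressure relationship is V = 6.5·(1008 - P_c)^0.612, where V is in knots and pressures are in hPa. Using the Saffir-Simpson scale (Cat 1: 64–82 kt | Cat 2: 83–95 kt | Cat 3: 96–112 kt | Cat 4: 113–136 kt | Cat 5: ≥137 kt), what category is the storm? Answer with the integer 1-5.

ΔP = 1008 − 897 = 111 mb.
V ≈ 6.5 × 111^0.612 = 6.5 × 17.85 ≈ 116 kt.
116 kt falls in the Category 4 band.

4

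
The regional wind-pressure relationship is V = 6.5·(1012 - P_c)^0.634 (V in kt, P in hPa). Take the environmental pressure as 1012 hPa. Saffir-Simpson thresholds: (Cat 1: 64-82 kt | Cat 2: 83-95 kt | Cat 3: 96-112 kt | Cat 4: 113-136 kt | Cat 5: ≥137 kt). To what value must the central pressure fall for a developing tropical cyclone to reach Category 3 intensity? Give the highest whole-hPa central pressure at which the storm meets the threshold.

942 hPa

Category 3 begins at V = 96 kt.
Required ΔP = (96/6.5)^(1/0.634) = 14.769^1.577 ≈ 69.89 hPa.
P_c ≤ 1012 − 69.89 = 942.11, so the highest integer P_c is 942 hPa.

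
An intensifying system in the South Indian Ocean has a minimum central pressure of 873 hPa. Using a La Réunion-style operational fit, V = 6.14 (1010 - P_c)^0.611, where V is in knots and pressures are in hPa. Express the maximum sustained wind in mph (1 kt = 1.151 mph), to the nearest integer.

143 mph

ΔP = 1010 − 873 = 137 hPa.
V ≈ 6.14 × 137^0.611 = 6.14 × 20.209 ≈ 124.081 kt.
124.081 × 1.151 ≈ 142.82 mph → 143 mph.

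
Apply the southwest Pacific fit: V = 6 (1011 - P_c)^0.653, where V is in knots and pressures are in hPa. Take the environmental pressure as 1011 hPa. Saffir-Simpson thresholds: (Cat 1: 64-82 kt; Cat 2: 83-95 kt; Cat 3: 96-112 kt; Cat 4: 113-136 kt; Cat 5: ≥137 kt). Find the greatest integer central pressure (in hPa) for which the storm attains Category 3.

941 hPa

Category 3 begins at V = 96 kt.
Required ΔP = (96/6)^(1/0.653) = 16.000^1.531 ≈ 69.82 hPa.
P_c ≤ 1011 − 69.82 = 941.18, so the highest integer P_c is 941 hPa.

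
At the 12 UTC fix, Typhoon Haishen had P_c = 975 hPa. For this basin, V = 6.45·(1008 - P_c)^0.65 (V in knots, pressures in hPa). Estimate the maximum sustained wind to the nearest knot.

63 kt

ΔP = 1008 − 975 = 33 hPa.
33^0.65 ≈ 9.706.
V ≈ 6.45 × 9.706 ≈ 62.6 kt.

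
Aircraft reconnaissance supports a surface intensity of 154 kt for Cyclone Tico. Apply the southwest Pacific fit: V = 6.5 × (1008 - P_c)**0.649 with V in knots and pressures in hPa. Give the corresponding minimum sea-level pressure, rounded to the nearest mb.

ΔP = (V / 6.5)^(1/0.649) = (154/6.5)^1.541.
154/6.5 = 23.692; 23.692^1.541 ≈ 131.23 mb.
P_c = 1008 − 131.23 = 876.77 ≈ 877 mb.

877 mb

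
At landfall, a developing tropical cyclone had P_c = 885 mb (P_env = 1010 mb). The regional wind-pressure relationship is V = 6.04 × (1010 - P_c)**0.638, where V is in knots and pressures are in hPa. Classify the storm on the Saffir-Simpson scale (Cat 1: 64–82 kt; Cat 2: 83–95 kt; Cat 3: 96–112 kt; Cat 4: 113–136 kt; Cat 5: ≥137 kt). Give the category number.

4

ΔP = 1010 − 885 = 125 mb.
V ≈ 6.04 × 125^0.638 = 6.04 × 21.77 ≈ 131 kt.
131 kt falls in the Category 4 band.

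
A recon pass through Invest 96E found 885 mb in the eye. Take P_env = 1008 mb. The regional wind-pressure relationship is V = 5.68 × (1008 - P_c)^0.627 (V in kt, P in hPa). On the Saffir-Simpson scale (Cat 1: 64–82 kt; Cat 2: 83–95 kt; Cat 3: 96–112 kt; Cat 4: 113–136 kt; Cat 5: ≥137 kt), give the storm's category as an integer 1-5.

ΔP = 1008 − 885 = 123 mb.
V ≈ 5.68 × 123^0.627 = 5.68 × 20.43 ≈ 116 kt.
116 kt falls in the Category 4 band.

4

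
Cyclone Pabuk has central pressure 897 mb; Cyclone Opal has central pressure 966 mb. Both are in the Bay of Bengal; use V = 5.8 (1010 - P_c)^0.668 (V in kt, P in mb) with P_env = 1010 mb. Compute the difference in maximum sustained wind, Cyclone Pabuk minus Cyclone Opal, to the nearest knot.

Cyclone Pabuk: ΔP = 113; V ≈ 5.8 × 113^0.668 ≈ 136.42 kt.
Cyclone Opal: ΔP = 44; V ≈ 5.8 × 44^0.668 ≈ 72.65 kt.
Difference ≈ 136.42 − 72.65 = 63.77 → 64 kt.

64 kt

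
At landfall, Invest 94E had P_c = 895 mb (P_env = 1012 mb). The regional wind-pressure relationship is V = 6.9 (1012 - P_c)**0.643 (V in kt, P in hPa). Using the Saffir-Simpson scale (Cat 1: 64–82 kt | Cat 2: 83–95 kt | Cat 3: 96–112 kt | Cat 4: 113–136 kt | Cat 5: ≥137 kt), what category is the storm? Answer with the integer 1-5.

ΔP = 1012 − 895 = 117 mb.
V ≈ 6.9 × 117^0.643 = 6.9 × 21.37 ≈ 147 kt.
147 kt falls in the Category 5 band.

5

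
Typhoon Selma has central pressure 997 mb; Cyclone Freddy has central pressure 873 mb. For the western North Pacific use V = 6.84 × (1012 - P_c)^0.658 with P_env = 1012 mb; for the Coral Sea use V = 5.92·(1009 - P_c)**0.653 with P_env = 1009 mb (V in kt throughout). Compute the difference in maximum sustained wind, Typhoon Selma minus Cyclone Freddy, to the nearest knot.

-106 kt

Typhoon Selma: ΔP = 15; V ≈ 6.84 × 15^0.658 ≈ 40.64 kt.
Cyclone Freddy: ΔP = 136; V ≈ 5.92 × 136^0.653 ≈ 146.39 kt.
Difference ≈ 40.64 − 146.39 = -105.75 → -106 kt.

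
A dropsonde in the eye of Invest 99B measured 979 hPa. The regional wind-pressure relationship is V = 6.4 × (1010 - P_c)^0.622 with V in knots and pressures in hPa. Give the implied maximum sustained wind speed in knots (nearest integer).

54 kt

ΔP = 1010 − 979 = 31 hPa.
31^0.622 ≈ 8.465.
V ≈ 6.4 × 8.465 ≈ 54.2 kt.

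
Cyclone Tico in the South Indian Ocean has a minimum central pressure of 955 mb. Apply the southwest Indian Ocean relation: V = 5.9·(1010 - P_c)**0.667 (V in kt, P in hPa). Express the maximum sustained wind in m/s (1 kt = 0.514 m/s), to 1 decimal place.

ΔP = 1010 − 955 = 55 mb.
V ≈ 5.9 × 55^0.667 = 5.9 × 14.482 ≈ 85.442 kt.
85.442 × 0.514 ≈ 43.92 m/s → 43.9 m/s.

43.9 m/s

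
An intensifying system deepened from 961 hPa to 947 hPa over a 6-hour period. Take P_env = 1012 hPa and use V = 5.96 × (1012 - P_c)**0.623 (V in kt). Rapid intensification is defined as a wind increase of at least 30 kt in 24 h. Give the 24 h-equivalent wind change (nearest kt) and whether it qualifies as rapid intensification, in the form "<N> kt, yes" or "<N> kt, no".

45 kt, yes

V₁: ΔP = 51, V ≈ 5.96 × 51^0.623 ≈ 69.03 kt.
V₂: ΔP = 65, V ≈ 5.96 × 65^0.623 ≈ 80.30 kt.
ΔV over 6 h = 11.27 kt → 24 h equivalent = 11.27 × 24/6 ≈ 45.08 kt.
45 kt ≥ 30 kt ⇒ rapid intensification.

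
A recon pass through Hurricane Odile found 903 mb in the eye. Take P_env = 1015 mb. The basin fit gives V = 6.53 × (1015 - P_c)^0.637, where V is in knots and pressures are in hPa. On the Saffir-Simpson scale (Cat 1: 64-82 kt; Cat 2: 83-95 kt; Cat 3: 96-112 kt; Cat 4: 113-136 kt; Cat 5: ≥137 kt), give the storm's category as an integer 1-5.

ΔP = 1015 − 903 = 112 mb.
V ≈ 6.53 × 112^0.637 = 6.53 × 20.20 ≈ 132 kt.
132 kt falls in the Category 4 band.

4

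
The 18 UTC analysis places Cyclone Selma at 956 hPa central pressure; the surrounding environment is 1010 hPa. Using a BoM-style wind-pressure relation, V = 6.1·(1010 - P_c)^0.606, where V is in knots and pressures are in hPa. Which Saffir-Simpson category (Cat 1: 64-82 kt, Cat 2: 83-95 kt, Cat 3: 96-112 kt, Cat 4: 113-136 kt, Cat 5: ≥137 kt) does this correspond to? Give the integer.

ΔP = 1010 − 956 = 54 hPa.
V ≈ 6.1 × 54^0.606 = 6.1 × 11.22 ≈ 68 kt.
68 kt falls in the Category 1 band.

1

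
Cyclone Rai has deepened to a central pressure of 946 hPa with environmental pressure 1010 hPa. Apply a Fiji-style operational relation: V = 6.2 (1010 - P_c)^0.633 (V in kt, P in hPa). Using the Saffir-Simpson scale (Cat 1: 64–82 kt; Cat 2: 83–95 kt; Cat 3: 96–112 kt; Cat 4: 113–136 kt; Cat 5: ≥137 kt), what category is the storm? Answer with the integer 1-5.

2

ΔP = 1010 − 946 = 64 hPa.
V ≈ 6.2 × 64^0.633 = 6.2 × 13.91 ≈ 86 kt.
86 kt falls in the Category 2 band.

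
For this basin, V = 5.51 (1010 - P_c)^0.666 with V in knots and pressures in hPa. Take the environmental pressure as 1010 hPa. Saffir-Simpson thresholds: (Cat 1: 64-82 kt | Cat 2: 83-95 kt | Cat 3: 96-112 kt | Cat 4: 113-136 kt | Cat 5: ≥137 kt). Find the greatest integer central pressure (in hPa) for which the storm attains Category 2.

Category 2 begins at V = 83 kt.
Required ΔP = (83/5.51)^(1/0.666) = 15.064^1.502 ≈ 58.70 hPa.
P_c ≤ 1010 − 58.70 = 951.30, so the highest integer P_c is 951 hPa.

951 hPa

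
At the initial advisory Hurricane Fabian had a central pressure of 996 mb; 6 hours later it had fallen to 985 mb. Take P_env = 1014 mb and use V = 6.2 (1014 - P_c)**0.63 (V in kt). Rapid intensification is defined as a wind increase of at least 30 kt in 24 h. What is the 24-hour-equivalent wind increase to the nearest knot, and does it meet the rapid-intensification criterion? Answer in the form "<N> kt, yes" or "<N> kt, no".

V₁: ΔP = 18, V ≈ 6.2 × 18^0.63 ≈ 38.30 kt.
V₂: ΔP = 29, V ≈ 6.2 × 29^0.63 ≈ 51.73 kt.
ΔV over 6 h = 13.43 kt → 24 h equivalent = 13.43 × 24/6 ≈ 53.72 kt.
54 kt ≥ 30 kt ⇒ rapid intensification.

54 kt, yes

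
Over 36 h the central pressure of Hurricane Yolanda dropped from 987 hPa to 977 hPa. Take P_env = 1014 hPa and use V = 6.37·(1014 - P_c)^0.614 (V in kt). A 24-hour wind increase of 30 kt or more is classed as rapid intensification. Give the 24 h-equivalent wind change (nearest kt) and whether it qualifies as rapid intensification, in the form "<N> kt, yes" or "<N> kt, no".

7 kt, no

V₁: ΔP = 27, V ≈ 6.37 × 27^0.614 ≈ 48.19 kt.
V₂: ΔP = 37, V ≈ 6.37 × 37^0.614 ≈ 58.48 kt.
ΔV over 36 h = 10.29 kt → 24 h equivalent = 10.29 × 24/36 ≈ 6.86 kt.
7 kt < 30 kt ⇒ not rapid intensification.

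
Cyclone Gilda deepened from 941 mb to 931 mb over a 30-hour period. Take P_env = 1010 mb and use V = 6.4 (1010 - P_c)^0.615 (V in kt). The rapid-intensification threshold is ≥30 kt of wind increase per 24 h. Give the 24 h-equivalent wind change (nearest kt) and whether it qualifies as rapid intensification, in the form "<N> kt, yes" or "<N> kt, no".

V₁: ΔP = 69, V ≈ 6.4 × 69^0.615 ≈ 86.51 kt.
V₂: ΔP = 79, V ≈ 6.4 × 79^0.615 ≈ 94.02 kt.
ΔV over 30 h = 7.51 kt → 24 h equivalent = 7.51 × 24/30 ≈ 6.01 kt.
6 kt < 30 kt ⇒ not rapid intensification.

6 kt, no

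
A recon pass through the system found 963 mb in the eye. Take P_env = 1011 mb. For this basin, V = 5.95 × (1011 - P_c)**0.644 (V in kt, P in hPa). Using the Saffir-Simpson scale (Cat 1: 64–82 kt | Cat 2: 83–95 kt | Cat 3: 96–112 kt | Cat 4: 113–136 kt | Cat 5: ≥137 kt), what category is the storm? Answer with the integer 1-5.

1

ΔP = 1011 − 963 = 48 mb.
V ≈ 5.95 × 48^0.644 = 5.95 × 12.10 ≈ 72 kt.
72 kt falls in the Category 1 band.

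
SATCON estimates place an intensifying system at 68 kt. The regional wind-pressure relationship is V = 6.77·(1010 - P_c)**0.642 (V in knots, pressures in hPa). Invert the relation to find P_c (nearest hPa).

ΔP = (V / 6.77)^(1/0.642) = (68/6.77)^1.558.
68/6.77 = 10.044; 10.044^1.558 ≈ 36.36 hPa.
P_c = 1010 − 36.36 = 973.64 ≈ 974 hPa.

974 hPa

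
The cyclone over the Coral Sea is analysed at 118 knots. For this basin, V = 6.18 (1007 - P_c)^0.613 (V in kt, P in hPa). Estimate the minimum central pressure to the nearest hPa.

884 hPa

ΔP = (V / 6.18)^(1/0.613) = (118/6.18)^1.631.
118/6.18 = 19.094; 19.094^1.631 ≈ 122.90 hPa.
P_c = 1007 − 122.90 = 884.10 ≈ 884 hPa.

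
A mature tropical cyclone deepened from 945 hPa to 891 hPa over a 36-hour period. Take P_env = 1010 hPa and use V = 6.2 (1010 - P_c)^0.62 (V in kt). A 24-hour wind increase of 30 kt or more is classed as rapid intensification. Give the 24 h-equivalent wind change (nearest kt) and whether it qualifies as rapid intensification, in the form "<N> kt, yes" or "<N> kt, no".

V₁: ΔP = 65, V ≈ 6.2 × 65^0.62 ≈ 82.49 kt.
V₂: ΔP = 119, V ≈ 6.2 × 119^0.62 ≈ 120.01 kt.
ΔV over 36 h = 37.52 kt → 24 h equivalent = 37.52 × 24/36 ≈ 25.01 kt.
25 kt < 30 kt ⇒ not rapid intensification.

25 kt, no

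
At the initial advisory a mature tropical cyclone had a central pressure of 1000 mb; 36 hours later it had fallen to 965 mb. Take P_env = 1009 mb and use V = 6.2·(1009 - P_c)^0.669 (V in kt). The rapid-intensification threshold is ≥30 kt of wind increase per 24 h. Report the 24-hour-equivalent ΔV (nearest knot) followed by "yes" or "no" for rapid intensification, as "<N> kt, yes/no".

V₁: ΔP = 9, V ≈ 6.2 × 9^0.669 ≈ 26.96 kt.
V₂: ΔP = 44, V ≈ 6.2 × 44^0.669 ≈ 77.96 kt.
ΔV over 36 h = 51.00 kt → 24 h equivalent = 51.00 × 24/36 ≈ 34.00 kt.
34 kt ≥ 30 kt ⇒ rapid intensification.

34 kt, yes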